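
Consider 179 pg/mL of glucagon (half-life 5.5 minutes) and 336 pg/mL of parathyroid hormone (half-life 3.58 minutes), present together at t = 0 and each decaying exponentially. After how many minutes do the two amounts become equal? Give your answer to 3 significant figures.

9.32 minutes

Set 179·(1/2)^(t/5.5) = 336·(1/2)^(t/3.58).
Taking log₂: log₂(179/336) = t·(1/5.5 − 1/3.58).
log₂(0.53274) = -0.9085; 1/5.5 − 1/3.58 = -0.097511.
t = -0.9085 / -0.097511 ≈ 9.3169 minutes.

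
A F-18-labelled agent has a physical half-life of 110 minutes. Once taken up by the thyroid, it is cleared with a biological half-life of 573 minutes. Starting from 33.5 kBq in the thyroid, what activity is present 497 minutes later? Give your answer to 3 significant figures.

1/t_eff = 1/t_phys + 1/t_biol = 1/110 + 1/573 = 0.010836 per minute.
t_eff = 110 × 573 / (110 + 573) ≈ 92.284 minutes.
Remaining = 33.5 × (1/2)^(497/92.284) = 33.5 × (1/2)^5.3855 ≈ 0.80137 kBq.

0.801 kBq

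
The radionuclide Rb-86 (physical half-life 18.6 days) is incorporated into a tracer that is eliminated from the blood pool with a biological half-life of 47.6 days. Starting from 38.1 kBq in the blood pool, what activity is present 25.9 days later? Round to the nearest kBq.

1/t_eff = 1/t_phys + 1/t_biol = 1/18.6 + 1/47.6 = 0.074772 per day.
t_eff = 18.6 × 47.6 / (18.6 + 47.6) ≈ 13.374 days.
Remaining = 38.1 × (1/2)^(25.9/13.374) = 38.1 × (1/2)^1.9366 ≈ 9.953 kBq.

10 kBq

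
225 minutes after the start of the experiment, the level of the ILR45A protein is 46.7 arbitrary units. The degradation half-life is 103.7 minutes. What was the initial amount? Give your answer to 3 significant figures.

210 arbitrary units

Number of half-lives elapsed: n = 225/103.7 ≈ 2.1697.
A₀ = A × 2^n = 46.7 × 2^2.1697 = 46.7 × 4.4994 ≈ 210.12 arbitrary units.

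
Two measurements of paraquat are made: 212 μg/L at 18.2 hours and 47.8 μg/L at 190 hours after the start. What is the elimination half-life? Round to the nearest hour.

80 hours

Over Δt = 190 − 18.2 = 171.8 hours, the level fell by a factor of 212/47.8 ≈ 4.4351.
n = log₂(4.4351) ≈ 2.149 half-lives, so t½ = 171.8/2.149 ≈ 79.945 hours.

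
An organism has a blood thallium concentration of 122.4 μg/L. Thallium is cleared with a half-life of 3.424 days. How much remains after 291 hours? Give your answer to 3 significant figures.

10.5 μg/L

Convert the elapsed time: 291 hours = 12.125 days.
Number of half-lives: n = 12.125/3.424 ≈ 3.5412.
Remaining = 122.4 × (1/2)^3.5412 = 122.4 × 0.085901 ≈ 10.514 μg/L.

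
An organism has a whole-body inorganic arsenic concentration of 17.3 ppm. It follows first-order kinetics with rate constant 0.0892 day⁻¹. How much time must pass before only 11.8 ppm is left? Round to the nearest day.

t½ = ln 2 / λ = 0.69315 / 0.0892 ≈ 7.7707 days.
Fraction remaining = 11.8/17.3 ≈ 0.68208.
n = log₂(17.3/11.8) = ln(1.4661)/ln 2 ≈ 0.55199 half-lives.
t = n × t½ = 0.55199 × 7.7707 ≈ 4.2893 days.

4 days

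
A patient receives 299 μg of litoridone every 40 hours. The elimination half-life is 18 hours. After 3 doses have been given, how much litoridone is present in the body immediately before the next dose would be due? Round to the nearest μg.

81 μg

The 3 doses were given 120, 80, 40 hours ago.
Total = 299·(1/2)^(120/18) + 299·(1/2)^(80/18) + 299·(1/2)^(40/18)
      = 2.9431 + 13.733 + 64.079 ≈ 80.755 μg.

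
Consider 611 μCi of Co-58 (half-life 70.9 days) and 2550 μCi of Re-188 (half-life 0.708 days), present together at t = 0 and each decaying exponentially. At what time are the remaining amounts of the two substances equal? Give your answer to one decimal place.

Set 611·(1/2)^(t/70.9) = 2550·(1/2)^(t/0.708).
Taking log₂: log₂(611/2550) = t·(1/70.9 − 1/0.708).
log₂(0.23961) = -2.0613; 1/70.9 − 1/0.708 = -1.3983.
t = -2.0613 / -1.3983 ≈ 1.4741 days.

1.5 days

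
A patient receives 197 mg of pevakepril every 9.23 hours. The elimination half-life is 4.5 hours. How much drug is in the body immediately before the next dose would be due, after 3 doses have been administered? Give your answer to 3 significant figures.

61.8 mg

The 3 doses were given 27.69, 18.46, 9.23 hours ago.
Total = 197·(1/2)^(27.69/4.5) + 197·(1/2)^(18.46/4.5) + 197·(1/2)^(9.23/4.5)
      = 2.7678 + 11.47 + 47.536 ≈ 61.774 mg.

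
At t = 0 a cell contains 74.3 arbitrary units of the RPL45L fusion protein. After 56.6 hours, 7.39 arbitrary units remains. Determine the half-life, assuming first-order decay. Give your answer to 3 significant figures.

17.0 hours

A/A₀ = 7.39/74.3 ≈ 0.099462.
n = log₂(10.054) ≈ 3.3297 half-lives elapsed in 56.6 hours.
t½ = 56.6/3.3297 ≈ 16.998 hours.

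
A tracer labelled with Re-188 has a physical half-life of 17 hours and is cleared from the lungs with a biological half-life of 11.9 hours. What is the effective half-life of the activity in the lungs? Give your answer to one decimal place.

7.0 hours

1/t_eff = 1/t_phys + 1/t_biol = 1/17 + 1/11.9 = 0.14286 per hour.
t_eff = 17 × 11.9 / (17 + 11.9) ≈ 7 hours.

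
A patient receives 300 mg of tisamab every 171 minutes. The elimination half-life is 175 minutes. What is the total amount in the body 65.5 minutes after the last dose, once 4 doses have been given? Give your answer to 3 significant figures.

The 4 doses were given 578.5, 407.5, 236.5, 65.5 minutes ago.
Total = 300·(1/2)^(578.5/175) + 300·(1/2)^(407.5/175) + 300·(1/2)^(236.5/175) + 300·(1/2)^(65.5/175)
      = 30.339 + 59.724 + 117.57 + 231.45 ≈ 439.08 mg.

439 mg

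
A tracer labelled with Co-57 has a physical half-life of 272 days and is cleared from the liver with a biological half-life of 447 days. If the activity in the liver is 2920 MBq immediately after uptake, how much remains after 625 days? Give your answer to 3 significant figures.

225 MBq

1/t_eff = 1/t_phys + 1/t_biol = 1/272 + 1/447 = 0.0059136 per day.
t_eff = 272 × 447 / (272 + 447) ≈ 169.1 days.
Remaining = 2920 × (1/2)^(625/169.1) = 2920 × (1/2)^3.696 ≈ 225.31 MBq.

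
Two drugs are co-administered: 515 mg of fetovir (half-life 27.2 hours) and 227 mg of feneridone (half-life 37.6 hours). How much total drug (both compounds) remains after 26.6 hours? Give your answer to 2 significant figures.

fetovir: 515 × (1/2)^(26.6/27.2) = 515 × (1/2)^0.97794 ≈ 261.47 mg.
feneridone: 227 × (1/2)^(26.6/37.6) = 227 × (1/2)^0.70745 ≈ 139.02 mg.
Total = 261.47 + 139.02 ≈ 400.48 mg.

400 mg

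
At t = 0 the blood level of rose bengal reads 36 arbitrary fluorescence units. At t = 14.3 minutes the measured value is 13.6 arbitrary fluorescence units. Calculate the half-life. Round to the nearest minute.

10 minutes

A/A₀ = 13.6/36 ≈ 0.37778.
n = log₂(2.6471) ≈ 1.4044 half-lives elapsed in 14.3 minutes.
t½ = 14.3/1.4044 ≈ 10.182 minutes.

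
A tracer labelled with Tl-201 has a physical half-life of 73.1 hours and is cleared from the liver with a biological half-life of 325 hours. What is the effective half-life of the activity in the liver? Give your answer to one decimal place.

1/t_eff = 1/t_phys + 1/t_biol = 1/73.1 + 1/325 = 0.016757 per hour.
t_eff = 73.1 × 325 / (73.1 + 325) ≈ 59.677 hours.

59.7 hours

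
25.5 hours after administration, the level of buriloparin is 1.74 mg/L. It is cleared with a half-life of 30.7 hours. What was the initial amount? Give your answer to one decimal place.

Number of half-lives elapsed: n = 25.5/30.7 ≈ 0.83062.
A₀ = A × 2^n = 1.74 × 2^0.83062 = 1.74 × 1.7784 ≈ 3.0945 mg/L.

3.1 mg/L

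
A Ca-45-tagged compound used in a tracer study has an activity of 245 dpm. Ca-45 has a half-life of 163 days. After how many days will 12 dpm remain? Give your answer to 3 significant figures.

Fraction remaining = 12/245 ≈ 0.04898.
n = log₂(245/12) = ln(20.417)/ln 2 ≈ 4.3517 half-lives.
t = n × t½ = 4.3517 × 163 ≈ 709.32 days.

709 days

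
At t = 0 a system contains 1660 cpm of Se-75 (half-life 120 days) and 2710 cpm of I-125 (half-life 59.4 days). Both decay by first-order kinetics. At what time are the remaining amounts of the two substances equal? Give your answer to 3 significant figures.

Set 1660·(1/2)^(t/120) = 2710·(1/2)^(t/59.4).
Taking log₂: log₂(1660/2710) = t·(1/120 − 1/59.4).
log₂(0.61255) = -0.70711; 1/120 − 1/59.4 = -0.0085017.
t = -0.70711 / -0.0085017 ≈ 83.173 days.

83.2 days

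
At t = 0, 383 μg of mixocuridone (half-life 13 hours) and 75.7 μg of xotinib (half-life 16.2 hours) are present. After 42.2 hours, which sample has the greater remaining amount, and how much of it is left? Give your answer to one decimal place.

mixocuridone: 383 × (1/2)^3.2462 ≈ 40.365 μg.
xotinib: 75.7 × (1/2)^2.6049 ≈ 12.443 μg.
Mixocuridone has more remaining, at ≈ 40.365 μg.

mixocuridone, 40.4 μg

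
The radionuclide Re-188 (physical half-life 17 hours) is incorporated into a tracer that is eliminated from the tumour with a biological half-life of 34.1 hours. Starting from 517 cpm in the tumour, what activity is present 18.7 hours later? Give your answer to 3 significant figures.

165 cpm

1/t_eff = 1/t_phys + 1/t_biol = 1/17 + 1/34.1 = 0.088149 per hour.
t_eff = 17 × 34.1 / (17 + 34.1) ≈ 11.344 hours.
Remaining = 517 × (1/2)^(18.7/11.344) = 517 × (1/2)^1.6484 ≈ 164.92 cpm.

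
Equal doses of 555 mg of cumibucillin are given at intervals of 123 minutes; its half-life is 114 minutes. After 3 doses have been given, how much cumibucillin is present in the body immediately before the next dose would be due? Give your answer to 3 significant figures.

446 mg

The 3 doses were given 369, 246, 123 minutes ago.
Total = 555·(1/2)^(369/114) + 555·(1/2)^(246/114) + 555·(1/2)^(123/114)
      = 58.872 + 124.37 + 262.72 ≈ 445.96 mg.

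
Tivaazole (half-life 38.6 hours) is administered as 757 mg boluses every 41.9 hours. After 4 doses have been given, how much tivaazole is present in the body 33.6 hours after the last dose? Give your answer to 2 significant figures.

The 4 doses were given 159.3, 117.4, 75.5, 33.6 hours ago.
Total = 757·(1/2)^(159.3/38.6) + 757·(1/2)^(117.4/38.6) + 757·(1/2)^(75.5/38.6) + 757·(1/2)^(33.6/38.6)
      = 43.327 + 91.945 + 195.12 + 414.06 ≈ 744.44 mg.

740 mg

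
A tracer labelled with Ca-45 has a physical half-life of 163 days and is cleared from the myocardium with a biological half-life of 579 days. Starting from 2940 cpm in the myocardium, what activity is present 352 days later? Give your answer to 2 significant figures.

1/t_eff = 1/t_phys + 1/t_biol = 1/163 + 1/579 = 0.0078621 per day.
t_eff = 163 × 579 / (163 + 579) ≈ 127.19 days.
Remaining = 2940 × (1/2)^(352/127.19) = 2940 × (1/2)^2.7675 ≈ 431.78 cpm.

430 cpm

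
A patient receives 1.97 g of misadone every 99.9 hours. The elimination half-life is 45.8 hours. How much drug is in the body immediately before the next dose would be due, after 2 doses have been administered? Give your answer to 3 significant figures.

The 2 doses were given 199.8, 99.9 hours ago.
Total = 1.97·(1/2)^(199.8/45.8) + 1.97·(1/2)^(99.9/45.8)
      = 0.095772 + 0.43436 ≈ 0.53014 g.

0.530 g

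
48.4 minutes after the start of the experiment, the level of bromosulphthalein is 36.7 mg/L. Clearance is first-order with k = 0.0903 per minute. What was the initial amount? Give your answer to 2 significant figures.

2900 mg/L

t½ = ln 2 / k = 0.69315 / 0.0903 ≈ 7.676 minutes.
Number of half-lives elapsed: n = 48.4/7.676 ≈ 6.3053.
A₀ = A × 2^n = 36.7 × 2^6.3053 = 36.7 × 79.085 ≈ 2902.4 mg/L.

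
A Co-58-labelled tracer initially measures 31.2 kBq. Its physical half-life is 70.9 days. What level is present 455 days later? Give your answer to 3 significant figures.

Number of half-lives: n = 455/70.9 ≈ 6.4175.
Remaining = 31.2 × (1/2)^6.4175 = 31.2 × 0.011699 ≈ 0.365 kBq.

0.365 kBq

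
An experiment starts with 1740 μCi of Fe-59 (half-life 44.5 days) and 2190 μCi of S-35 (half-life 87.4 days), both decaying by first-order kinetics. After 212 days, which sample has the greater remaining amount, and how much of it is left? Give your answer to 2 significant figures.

S-35, 410 μCi

Fe-59: 1740 × (1/2)^4.764 ≈ 64.037 μCi.
S-35: 2190 × (1/2)^2.4256 ≈ 407.62 μCi.
S-35 has more remaining, at ≈ 407.62 μCi.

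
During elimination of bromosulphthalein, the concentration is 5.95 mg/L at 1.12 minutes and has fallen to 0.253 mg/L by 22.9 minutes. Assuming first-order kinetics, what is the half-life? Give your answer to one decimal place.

Over Δt = 22.9 − 1.12 = 21.78 minutes, the level fell by a factor of 5.95/0.253 ≈ 23.518.
n = log₂(23.518) ≈ 4.5557 half-lives, so t½ = 21.78/4.5557 ≈ 4.7808 minutes.

4.8 minutes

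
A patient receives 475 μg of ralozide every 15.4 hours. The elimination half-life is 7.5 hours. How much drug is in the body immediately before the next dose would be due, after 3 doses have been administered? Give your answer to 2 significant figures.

150 μg

The 3 doses were given 46.2, 30.8, 15.4 hours ago.
Total = 475·(1/2)^(46.2/7.5) + 475·(1/2)^(30.8/7.5) + 475·(1/2)^(15.4/7.5)
      = 6.6428 + 27.572 + 114.44 ≈ 148.65 μg.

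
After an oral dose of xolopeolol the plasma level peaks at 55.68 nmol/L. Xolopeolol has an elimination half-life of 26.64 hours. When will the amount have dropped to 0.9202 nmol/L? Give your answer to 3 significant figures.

158 hours

Fraction remaining = 0.9202/55.68 ≈ 0.016527.
n = log₂(55.68/0.9202) = ln(60.509)/ln 2 ≈ 5.9191 half-lives.
t = n × t½ = 5.9191 × 26.64 ≈ 157.68 hours.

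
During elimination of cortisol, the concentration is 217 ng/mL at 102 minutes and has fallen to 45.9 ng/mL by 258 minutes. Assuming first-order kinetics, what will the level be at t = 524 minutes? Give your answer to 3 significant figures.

Over Δt = 258 − 102 = 156 minutes, the level fell by a factor of 217/45.9 ≈ 4.7277.
n = log₂(4.7277) ≈ 2.2411 half-lives, so t½ = 156/2.2411 ≈ 69.608 minutes.
From t = 258 to t = 524: 45.9 × (1/2)^((524−258)/69.608) ≈ 3.2468 ng/mL.

3.25 ng/mL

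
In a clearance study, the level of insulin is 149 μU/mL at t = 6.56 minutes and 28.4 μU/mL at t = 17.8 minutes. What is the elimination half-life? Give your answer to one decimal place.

4.7 minutes

Over Δt = 17.8 − 6.56 = 11.24 minutes, the level fell by a factor of 149/28.4 ≈ 5.2465.
n = log₂(5.2465) ≈ 2.3913 half-lives, so t½ = 11.24/2.3913 ≈ 4.7003 minutes.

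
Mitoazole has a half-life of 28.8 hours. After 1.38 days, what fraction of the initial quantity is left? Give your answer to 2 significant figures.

1.38 days = 33.12 hours.
n = 33.12/28.8 ≈ 1.15 half-lives.
Fraction remaining = (1/2)^1.15 ≈ 0.45063.

0.45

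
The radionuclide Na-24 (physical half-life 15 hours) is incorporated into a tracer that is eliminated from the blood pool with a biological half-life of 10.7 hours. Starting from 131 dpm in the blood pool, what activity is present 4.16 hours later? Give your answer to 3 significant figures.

82.6 dpm

1/t_eff = 1/t_phys + 1/t_biol = 1/15 + 1/10.7 = 0.16012 per hour.
t_eff = 15 × 10.7 / (15 + 10.7) ≈ 6.2451 hours.
Remaining = 131 × (1/2)^(4.16/6.2451) = 131 × (1/2)^0.66612 ≈ 82.556 dpm.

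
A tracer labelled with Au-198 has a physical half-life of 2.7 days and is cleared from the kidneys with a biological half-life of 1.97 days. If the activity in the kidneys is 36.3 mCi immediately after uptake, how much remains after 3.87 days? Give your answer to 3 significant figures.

3.44 mCi

1/t_eff = 1/t_phys + 1/t_biol = 1/2.7 + 1/1.97 = 0.87798 per day.
t_eff = 2.7 × 1.97 / (2.7 + 1.97) ≈ 1.139 days.
Remaining = 36.3 × (1/2)^(3.87/1.139) = 36.3 × (1/2)^3.3978 ≈ 3.444 mCi.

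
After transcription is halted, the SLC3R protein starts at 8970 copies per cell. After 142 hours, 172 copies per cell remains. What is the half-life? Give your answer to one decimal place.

A/A₀ = 172/8970 ≈ 0.019175.
n = log₂(52.151) ≈ 5.7046 half-lives elapsed in 142 hours.
t½ = 142/5.7046 ≈ 24.892 hours.

24.9 hours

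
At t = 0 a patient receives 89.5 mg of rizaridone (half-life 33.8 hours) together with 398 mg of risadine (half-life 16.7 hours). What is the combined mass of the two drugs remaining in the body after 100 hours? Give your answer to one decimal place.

17.8 mg

rizaridone: 89.5 × (1/2)^(100/33.8) = 89.5 × (1/2)^2.9586 ≈ 11.513 mg.
risadine: 398 × (1/2)^(100/16.7) = 398 × (1/2)^5.988 ≈ 6.2706 mg.
Total = 11.513 + 6.2706 ≈ 17.784 mg.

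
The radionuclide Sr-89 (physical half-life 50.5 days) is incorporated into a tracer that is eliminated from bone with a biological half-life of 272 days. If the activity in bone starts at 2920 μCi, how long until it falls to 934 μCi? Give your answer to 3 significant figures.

70.0 days

1/t_eff = 1/t_phys + 1/t_biol = 1/50.5 + 1/272 = 0.023478 per day.
t_eff = 50.5 × 272 / (50.5 + 272) ≈ 42.592 days.
n = log₂(2920/934) ≈ 1.6445; t = 1.6445 × 42.592 ≈ 70.042 days.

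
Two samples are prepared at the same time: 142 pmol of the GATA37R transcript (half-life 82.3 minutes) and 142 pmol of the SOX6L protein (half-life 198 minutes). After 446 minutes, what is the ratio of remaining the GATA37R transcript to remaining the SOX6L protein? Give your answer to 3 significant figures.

GATA37R transcript: 142 × (1/2)^(446/82.3) = 142 × (1/2)^5.4192 ≈ 3.3185 pmol.
SOX6L protein: 142 × (1/2)^(446/198) = 142 × (1/2)^2.2525 ≈ 29.8 pmol.
Ratio ≈ 3.3185 / 29.8 ≈ 0.11136.

0.111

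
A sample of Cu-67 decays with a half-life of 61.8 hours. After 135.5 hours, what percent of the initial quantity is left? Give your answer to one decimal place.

n = 135.5/61.8 ≈ 2.1926 half-lives.
Fraction remaining = (1/2)^2.1926 ≈ 0.21876, i.e. 21.876%.

21.9%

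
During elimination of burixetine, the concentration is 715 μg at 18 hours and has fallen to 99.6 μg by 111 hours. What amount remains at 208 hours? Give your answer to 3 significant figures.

12.7 μg

Over Δt = 111 − 18 = 93 hours, the level fell by a factor of 715/99.6 ≈ 7.1787.
n = log₂(7.1787) ≈ 2.8437 half-lives, so t½ = 93/2.8437 ≈ 32.704 hours.
From t = 111 to t = 208: 99.6 × (1/2)^((208−111)/32.704) ≈ 12.747 μg.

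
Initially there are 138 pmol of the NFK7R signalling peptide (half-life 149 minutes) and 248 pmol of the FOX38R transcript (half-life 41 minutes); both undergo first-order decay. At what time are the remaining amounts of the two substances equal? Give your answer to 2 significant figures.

48 minutes

Set 138·(1/2)^(t/149) = 248·(1/2)^(t/41).
Taking log₂: log₂(138/248) = t·(1/149 − 1/41).
log₂(0.55645) = -0.84567; 1/149 − 1/41 = -0.017679.
t = -0.84567 / -0.017679 ≈ 47.835 minutes.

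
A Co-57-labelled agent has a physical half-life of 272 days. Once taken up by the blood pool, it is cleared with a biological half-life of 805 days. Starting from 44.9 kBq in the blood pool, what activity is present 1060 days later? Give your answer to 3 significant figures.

1/t_eff = 1/t_phys + 1/t_biol = 1/272 + 1/805 = 0.0049187 per day.
t_eff = 272 × 805 / (272 + 805) ≈ 203.31 days.
Remaining = 44.9 × (1/2)^(1060/203.31) = 44.9 × (1/2)^5.2138 ≈ 1.2098 kBq.

1.21 kBq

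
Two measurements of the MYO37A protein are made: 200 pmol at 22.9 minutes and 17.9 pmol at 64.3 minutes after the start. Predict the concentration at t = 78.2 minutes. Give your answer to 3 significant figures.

Over Δt = 64.3 − 22.9 = 41.4 minutes, the level fell by a factor of 200/17.9 ≈ 11.173.
n = log₂(11.173) ≈ 3.482 half-lives, so t½ = 41.4/3.482 ≈ 11.89 minutes.
From t = 64.3 to t = 78.2: 17.9 × (1/2)^((78.2−64.3)/11.89) ≈ 7.9603 pmol.

7.96 pmol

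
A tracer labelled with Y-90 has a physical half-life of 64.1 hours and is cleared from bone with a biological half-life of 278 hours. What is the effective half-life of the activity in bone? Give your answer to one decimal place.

52.1 hours

1/t_eff = 1/t_phys + 1/t_biol = 1/64.1 + 1/278 = 0.019198 per hour.
t_eff = 64.1 × 278 / (64.1 + 278) ≈ 52.089 hours.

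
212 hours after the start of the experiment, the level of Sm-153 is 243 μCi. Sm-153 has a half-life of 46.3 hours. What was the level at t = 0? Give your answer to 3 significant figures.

Number of half-lives elapsed: n = 212/46.3 ≈ 4.5788.
A₀ = A × 2^n = 243 × 2^4.5788 = 243 × 23.898 ≈ 5807.3 μCi.

5810 μCi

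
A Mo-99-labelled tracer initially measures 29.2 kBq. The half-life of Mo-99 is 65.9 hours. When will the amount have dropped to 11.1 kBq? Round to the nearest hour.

Fraction remaining = 11.1/29.2 ≈ 0.38014.
n = log₂(29.2/11.1) = ln(2.6306)/ln 2 ≈ 1.3954 half-lives.
t = n × t½ = 1.3954 × 65.9 ≈ 91.957 hours.

92 hours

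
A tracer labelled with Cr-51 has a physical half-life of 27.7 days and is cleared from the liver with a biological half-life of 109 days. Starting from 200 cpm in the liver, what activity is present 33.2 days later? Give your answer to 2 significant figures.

71 cpm

1/t_eff = 1/t_phys + 1/t_biol = 1/27.7 + 1/109 = 0.045275 per day.
t_eff = 27.7 × 109 / (27.7 + 109) ≈ 22.087 days.
Remaining = 200 × (1/2)^(33.2/22.087) = 200 × (1/2)^1.5031 ≈ 70.557 cpm.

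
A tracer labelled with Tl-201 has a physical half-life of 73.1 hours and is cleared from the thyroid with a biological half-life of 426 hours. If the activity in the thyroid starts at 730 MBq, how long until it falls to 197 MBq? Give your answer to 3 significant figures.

1/t_eff = 1/t_phys + 1/t_biol = 1/73.1 + 1/426 = 0.016027 per hour.
t_eff = 73.1 × 426 / (73.1 + 426) ≈ 62.394 hours.
n = log₂(730/197) ≈ 1.8897; t = 1.8897 × 62.394 ≈ 117.91 hours.

118 hours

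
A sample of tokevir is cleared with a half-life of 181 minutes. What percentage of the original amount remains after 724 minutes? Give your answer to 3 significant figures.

n = 724/181 ≈ 4 half-lives.
Fraction remaining = (1/2)^4 ≈ 0.0625, i.e. 6.25%.

6.25%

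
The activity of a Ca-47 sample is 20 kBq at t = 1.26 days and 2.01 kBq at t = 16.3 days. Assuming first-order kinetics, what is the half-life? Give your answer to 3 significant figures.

4.54 days

Over Δt = 16.3 − 1.26 = 15.04 days, the level fell by a factor of 20/2.01 ≈ 9.9502.
n = log₂(9.9502) ≈ 3.3147 half-lives, so t½ = 15.04/3.3147 ≈ 4.5373 days.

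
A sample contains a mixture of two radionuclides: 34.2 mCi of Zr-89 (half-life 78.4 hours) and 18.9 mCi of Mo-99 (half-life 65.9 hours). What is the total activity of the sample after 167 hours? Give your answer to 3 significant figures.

11.1 mCi

Zr-89: 34.2 × (1/2)^(167/78.4) = 34.2 × (1/2)^2.1301 ≈ 7.8127 mCi.
Mo-99: 18.9 × (1/2)^(167/65.9) = 18.9 × (1/2)^2.5341 ≈ 3.2629 mCi.
Total = 7.8127 + 3.2629 ≈ 11.076 mCi.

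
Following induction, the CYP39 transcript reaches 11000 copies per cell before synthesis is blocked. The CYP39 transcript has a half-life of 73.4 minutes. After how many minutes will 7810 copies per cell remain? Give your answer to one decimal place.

36.3 minutes

Fraction remaining = 7810/11000 ≈ 0.71.
n = log₂(11000/7810) = ln(1.4085)/ln 2 ≈ 0.49411 half-lives.
t = n × t½ = 0.49411 × 73.4 ≈ 36.268 minutes.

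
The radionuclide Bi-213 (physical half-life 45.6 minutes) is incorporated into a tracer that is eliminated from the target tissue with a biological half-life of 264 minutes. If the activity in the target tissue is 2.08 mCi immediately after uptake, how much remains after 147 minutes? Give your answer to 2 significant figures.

1/t_eff = 1/t_phys + 1/t_biol = 1/45.6 + 1/264 = 0.025718 per minute.
t_eff = 45.6 × 264 / (45.6 + 264) ≈ 38.884 minutes.
Remaining = 2.08 × (1/2)^(147/38.884) = 2.08 × (1/2)^3.7805 ≈ 0.15136 mCi.

0.15 mCi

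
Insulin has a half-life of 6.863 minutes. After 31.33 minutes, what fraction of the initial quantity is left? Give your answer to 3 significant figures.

0.0422

n = 31.33/6.863 ≈ 4.5651 half-lives.
Fraction remaining = (1/2)^4.5651 ≈ 0.042245.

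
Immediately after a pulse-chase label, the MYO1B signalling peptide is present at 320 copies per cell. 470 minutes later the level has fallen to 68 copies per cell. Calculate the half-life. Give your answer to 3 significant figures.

A/A₀ = 68/320 ≈ 0.2125.
n = log₂(4.7059) ≈ 2.2345 half-lives elapsed in 470 minutes.
t½ = 470/2.2345 ≈ 210.34 minutes.

210 minutes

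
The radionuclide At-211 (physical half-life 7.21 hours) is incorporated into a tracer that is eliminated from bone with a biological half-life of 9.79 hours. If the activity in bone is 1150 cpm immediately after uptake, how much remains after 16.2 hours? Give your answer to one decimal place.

1/t_eff = 1/t_phys + 1/t_biol = 1/7.21 + 1/9.79 = 0.24084 per hour.
t_eff = 7.21 × 9.79 / (7.21 + 9.79) ≈ 4.1521 hours.
Remaining = 1150 × (1/2)^(16.2/4.1521) = 1150 × (1/2)^3.9016 ≈ 76.947 cpm.

76.9 cpm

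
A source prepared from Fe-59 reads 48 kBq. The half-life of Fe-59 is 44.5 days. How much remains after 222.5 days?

1.5 kBq

Elapsed time is 5 half-lives (222.5/44.5).
Each half-life halves the amount: 48 × (1/2)^5 = 48/32 = 1.5 kBq.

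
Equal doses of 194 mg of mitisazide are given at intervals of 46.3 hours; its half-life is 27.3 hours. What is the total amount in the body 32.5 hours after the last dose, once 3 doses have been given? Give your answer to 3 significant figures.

119 mg

The 3 doses were given 125.1, 78.8, 32.5 hours ago.
Total = 194·(1/2)^(125.1/27.3) + 194·(1/2)^(78.8/27.3) + 194·(1/2)^(32.5/27.3)
      = 8.0976 + 26.236 + 85.003 ≈ 119.34 mg.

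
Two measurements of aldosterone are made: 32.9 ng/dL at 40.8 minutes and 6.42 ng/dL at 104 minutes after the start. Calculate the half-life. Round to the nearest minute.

27 minutes

Over Δt = 104 − 40.8 = 63.2 minutes, the level fell by a factor of 32.9/6.42 ≈ 5.1246.
n = log₂(5.1246) ≈ 2.3574 half-lives, so t½ = 63.2/2.3574 ≈ 26.809 minutes.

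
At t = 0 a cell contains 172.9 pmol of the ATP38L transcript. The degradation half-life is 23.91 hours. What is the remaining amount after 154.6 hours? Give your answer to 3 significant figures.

1.96 pmol

Number of half-lives: n = 154.6/23.91 ≈ 6.4659.
Remaining = 172.9 × (1/2)^6.4659 = 172.9 × 0.011313 ≈ 1.956 pmol.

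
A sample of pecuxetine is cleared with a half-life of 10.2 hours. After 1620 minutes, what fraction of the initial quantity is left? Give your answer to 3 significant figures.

1620 minutes = 27 hours.
n = 27/10.2 ≈ 2.6471 half-lives.
Fraction remaining = (1/2)^2.6471 ≈ 0.15965.

0.160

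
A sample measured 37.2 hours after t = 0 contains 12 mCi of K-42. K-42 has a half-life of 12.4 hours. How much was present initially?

Number of half-lives elapsed: n = 37.2/12.4 ≈ 3.
A₀ = A × 2^n = 12 × 2^3 = 12 × 8 ≈ 96 mCi.

96 mCi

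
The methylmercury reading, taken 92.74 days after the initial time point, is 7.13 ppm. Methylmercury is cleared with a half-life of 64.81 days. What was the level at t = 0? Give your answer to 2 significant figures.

19 ppm

Number of half-lives elapsed: n = 92.74/64.81 ≈ 1.431.
A₀ = A × 2^n = 7.13 × 2^1.431 = 7.13 × 2.6962 ≈ 19.224 ppm.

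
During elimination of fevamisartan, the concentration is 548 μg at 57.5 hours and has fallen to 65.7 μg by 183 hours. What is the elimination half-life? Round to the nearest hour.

Over Δt = 183 − 57.5 = 125.5 hours, the level fell by a factor of 548/65.7 ≈ 8.3409.
n = log₂(8.3409) ≈ 3.0602 half-lives, so t½ = 125.5/3.0602 ≈ 41.01 hours.

41 hours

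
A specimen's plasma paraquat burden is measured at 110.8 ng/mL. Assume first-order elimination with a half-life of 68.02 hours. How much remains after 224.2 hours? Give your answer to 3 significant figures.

11.3 ng/mL

Number of half-lives: n = 224.2/68.02 ≈ 3.2961.
Remaining = 110.8 × (1/2)^3.2961 = 110.8 × 0.10181 ≈ 11.28 ng/mL.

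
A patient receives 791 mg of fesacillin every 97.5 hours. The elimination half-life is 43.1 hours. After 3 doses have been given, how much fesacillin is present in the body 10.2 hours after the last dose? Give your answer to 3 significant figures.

840 mg

The 3 doses were given 205.2, 107.7, 10.2 hours ago.
Total = 791·(1/2)^(205.2/43.1) + 791·(1/2)^(107.7/43.1) + 791·(1/2)^(10.2/43.1)
      = 29.172 + 139.94 + 671.33 ≈ 840.44 mg.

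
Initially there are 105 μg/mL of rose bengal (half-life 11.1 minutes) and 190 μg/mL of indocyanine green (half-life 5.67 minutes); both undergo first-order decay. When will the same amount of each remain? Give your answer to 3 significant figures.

9.92 minutes

Set 105·(1/2)^(t/11.1) = 190·(1/2)^(t/5.67).
Taking log₂: log₂(105/190) = t·(1/11.1 − 1/5.67).
log₂(0.55263) = -0.85561; 1/11.1 − 1/5.67 = -0.086277.
t = -0.85561 / -0.086277 ≈ 9.917 minutes.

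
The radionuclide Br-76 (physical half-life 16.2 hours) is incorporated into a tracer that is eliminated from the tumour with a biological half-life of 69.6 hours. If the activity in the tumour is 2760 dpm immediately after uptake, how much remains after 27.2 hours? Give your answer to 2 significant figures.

1/t_eff = 1/t_phys + 1/t_biol = 1/16.2 + 1/69.6 = 0.076096 per hour.
t_eff = 16.2 × 69.6 / (16.2 + 69.6) ≈ 13.141 hours.
Remaining = 2760 × (1/2)^(27.2/13.141) = 2760 × (1/2)^2.0698 ≈ 657.4 dpm.

660 dpm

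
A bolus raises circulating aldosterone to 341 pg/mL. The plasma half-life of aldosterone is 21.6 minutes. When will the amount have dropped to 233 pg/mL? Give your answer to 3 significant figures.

Fraction remaining = 233/341 ≈ 0.68328.
n = log₂(341/233) = ln(1.4635)/ln 2 ≈ 0.54944 half-lives.
t = n × t½ = 0.54944 × 21.6 ≈ 11.868 minutes.

11.9 minutes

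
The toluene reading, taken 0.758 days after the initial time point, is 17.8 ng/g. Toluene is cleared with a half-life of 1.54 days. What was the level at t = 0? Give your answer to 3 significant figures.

Number of half-lives elapsed: n = 0.758/1.54 ≈ 0.49221.
A₀ = A × 2^n = 17.8 × 2^0.49221 = 17.8 × 1.4066 ≈ 25.037 ng/g.

25.0 ng/g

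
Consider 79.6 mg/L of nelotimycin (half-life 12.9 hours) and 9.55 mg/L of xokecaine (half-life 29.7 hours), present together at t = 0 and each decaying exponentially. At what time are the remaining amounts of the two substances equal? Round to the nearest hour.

70 hours

Set 79.6·(1/2)^(t/12.9) = 9.55·(1/2)^(t/29.7).
Taking log₂: log₂(79.6/9.55) = t·(1/12.9 − 1/29.7).
log₂(8.3351) = 3.0592; 1/12.9 − 1/29.7 = 0.043849.
t = 3.0592 / 0.043849 ≈ 69.766 hours.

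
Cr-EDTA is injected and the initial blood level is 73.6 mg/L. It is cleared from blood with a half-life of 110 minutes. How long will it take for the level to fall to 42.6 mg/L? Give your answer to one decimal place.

86.8 minutes

Fraction remaining = 42.6/73.6 ≈ 0.5788.
n = log₂(73.6/42.6) = ln(1.7277)/ln 2 ≈ 0.78885 half-lives.
t = n × t½ = 0.78885 × 110 ≈ 86.774 minutes.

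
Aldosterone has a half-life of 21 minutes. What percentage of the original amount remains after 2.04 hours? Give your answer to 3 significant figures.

2.04 hours = 122.4 minutes.
n = 122.4/21 ≈ 5.8286 half-lives.
Fraction remaining = (1/2)^5.8286 ≈ 0.017596, i.e. 1.7596%.

1.76%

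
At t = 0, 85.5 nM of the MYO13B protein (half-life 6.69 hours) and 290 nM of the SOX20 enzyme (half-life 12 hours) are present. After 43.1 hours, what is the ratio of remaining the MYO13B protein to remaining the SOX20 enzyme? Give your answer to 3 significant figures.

0.0409

MYO13B protein: 85.5 × (1/2)^(43.1/6.69) = 85.5 × (1/2)^6.4425 ≈ 0.98309 nM.
SOX20 enzyme: 290 × (1/2)^(43.1/12) = 290 × (1/2)^3.5917 ≈ 24.055 nM.
Ratio ≈ 0.98309 / 24.055 ≈ 0.040869.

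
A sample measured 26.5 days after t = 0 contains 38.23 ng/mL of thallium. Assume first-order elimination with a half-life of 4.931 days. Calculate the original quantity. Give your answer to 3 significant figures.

Number of half-lives elapsed: n = 26.5/4.931 ≈ 5.3742.
A₀ = A × 2^n = 38.23 × 2^5.3742 = 38.23 × 41.475 ≈ 1585.6 ng/mL.

1590 ng/mL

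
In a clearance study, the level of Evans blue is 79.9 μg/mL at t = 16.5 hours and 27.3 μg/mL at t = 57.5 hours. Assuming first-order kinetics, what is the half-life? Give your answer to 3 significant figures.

Over Δt = 57.5 − 16.5 = 41 hours, the level fell by a factor of 79.9/27.3 ≈ 2.9267.
n = log₂(2.9267) ≈ 1.5493 half-lives, so t½ = 41/1.5493 ≈ 26.464 hours.

26.5 hours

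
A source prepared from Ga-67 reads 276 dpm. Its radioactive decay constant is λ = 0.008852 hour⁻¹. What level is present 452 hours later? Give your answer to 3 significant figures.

t½ = ln 2 / λ = 0.69315 / 0.008852 ≈ 78.304 hours.
Number of half-lives: n = 452/78.304 ≈ 5.7724.
Remaining = 276 × (1/2)^5.7724 = 276 × 0.018295 ≈ 5.0495 dpm.

5.05 dpm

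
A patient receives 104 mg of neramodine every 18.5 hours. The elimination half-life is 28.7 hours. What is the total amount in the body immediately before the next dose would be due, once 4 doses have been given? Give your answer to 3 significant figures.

The 4 doses were given 74, 55.5, 37, 18.5 hours ago.
Total = 104·(1/2)^(74/28.7) + 104·(1/2)^(55.5/28.7) + 104·(1/2)^(37/28.7) + 104·(1/2)^(18.5/28.7)
      = 17.412 + 27.221 + 42.555 + 66.526 ≈ 153.71 mg.

154 mg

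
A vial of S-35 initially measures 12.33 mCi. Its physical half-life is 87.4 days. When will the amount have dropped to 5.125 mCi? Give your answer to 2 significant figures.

110 days

Fraction remaining = 5.125/12.33 ≈ 0.41565.
n = log₂(12.33/5.125) = ln(2.4059)/ln 2 ≈ 1.2665 half-lives.
t = n × t½ = 1.2665 × 87.4 ≈ 110.7 days.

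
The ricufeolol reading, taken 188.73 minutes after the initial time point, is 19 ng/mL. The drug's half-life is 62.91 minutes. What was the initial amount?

152 ng/mL

Number of half-lives elapsed: n = 188.73/62.91 ≈ 3.
A₀ = A × 2^n = 19 × 2^3 = 19 × 8 ≈ 152 ng/mL.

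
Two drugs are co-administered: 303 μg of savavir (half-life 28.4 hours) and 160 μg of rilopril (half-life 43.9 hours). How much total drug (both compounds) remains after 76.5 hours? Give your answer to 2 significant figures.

savavir: 303 × (1/2)^(76.5/28.4) = 303 × (1/2)^2.6937 ≈ 46.835 μg.
rilopril: 160 × (1/2)^(76.5/43.9) = 160 × (1/2)^1.7426 ≈ 47.813 μg.
Total = 46.835 + 47.813 ≈ 94.648 μg.

95 μg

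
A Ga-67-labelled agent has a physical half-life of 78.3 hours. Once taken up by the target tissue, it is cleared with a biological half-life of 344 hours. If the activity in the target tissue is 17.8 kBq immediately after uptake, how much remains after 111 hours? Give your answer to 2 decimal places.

1/t_eff = 1/t_phys + 1/t_biol = 1/78.3 + 1/344 = 0.015678 per hour.
t_eff = 78.3 × 344 / (78.3 + 344) ≈ 63.782 hours.
Remaining = 17.8 × (1/2)^(111/63.782) = 17.8 × (1/2)^1.7403 ≈ 5.3277 kBq.

5.33 kBq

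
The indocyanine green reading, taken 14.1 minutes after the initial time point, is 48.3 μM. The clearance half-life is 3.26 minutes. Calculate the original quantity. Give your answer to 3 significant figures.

968 μM

Number of half-lives elapsed: n = 14.1/3.26 ≈ 4.3252.
A₀ = A × 2^n = 48.3 × 2^4.3252 = 48.3 × 20.045 ≈ 968.16 μM.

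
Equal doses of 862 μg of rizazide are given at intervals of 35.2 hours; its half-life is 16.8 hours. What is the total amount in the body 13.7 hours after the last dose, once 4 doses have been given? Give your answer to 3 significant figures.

638 μg

The 4 doses were given 119.3, 84.1, 48.9, 13.7 hours ago.
Total = 862·(1/2)^(119.3/16.8) + 862·(1/2)^(84.1/16.8) + 862·(1/2)^(48.9/16.8) + 862·(1/2)^(13.7/16.8)
      = 6.2782 + 26.827 + 114.63 + 489.81 ≈ 637.54 μg.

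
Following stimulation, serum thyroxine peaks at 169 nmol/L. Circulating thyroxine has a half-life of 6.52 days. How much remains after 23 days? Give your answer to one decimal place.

Number of half-lives: n = 23/6.52 ≈ 3.5276.
Remaining = 169 × (1/2)^3.5276 = 169 × 0.086713 ≈ 14.655 nmol/L.

14.7 nmol/L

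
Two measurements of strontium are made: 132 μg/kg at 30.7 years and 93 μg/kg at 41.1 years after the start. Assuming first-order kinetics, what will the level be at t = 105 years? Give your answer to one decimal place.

10.8 μg/kg

Over Δt = 41.1 − 30.7 = 10.4 years, the level fell by a factor of 132/93 ≈ 1.4194.
n = log₂(1.4194) ≈ 0.50524 half-lives, so t½ = 10.4/0.50524 ≈ 20.584 years.
From t = 41.1 to t = 105: 93 × (1/2)^((105−41.1)/20.584) ≈ 10.814 μg/kg.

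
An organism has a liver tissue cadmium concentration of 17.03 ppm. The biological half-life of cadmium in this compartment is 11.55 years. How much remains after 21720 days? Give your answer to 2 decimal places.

0.48 ppm

Convert the elapsed time: 21720 days = 59.5068 years.
Number of half-lives: n = 59.5068/11.55 ≈ 5.1521.
Remaining = 17.03 × (1/2)^5.1521 = 17.03 × 0.028123 ≈ 0.47893 ppm.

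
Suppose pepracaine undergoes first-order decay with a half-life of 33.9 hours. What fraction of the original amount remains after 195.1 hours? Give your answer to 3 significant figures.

n = 195.1/33.9 ≈ 5.7552 half-lives.
Fraction remaining = (1/2)^5.7552 ≈ 0.018515.

0.0185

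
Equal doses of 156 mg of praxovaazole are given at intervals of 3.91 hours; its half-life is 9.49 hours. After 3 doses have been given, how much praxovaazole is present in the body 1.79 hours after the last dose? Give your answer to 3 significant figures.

The 3 doses were given 9.61, 5.7, 1.79 hours ago.
Total = 156·(1/2)^(9.61/9.49) + 156·(1/2)^(5.7/9.49) + 156·(1/2)^(1.79/9.49)
      = 77.319 + 102.88 + 136.88 ≈ 317.08 mg.

317 mg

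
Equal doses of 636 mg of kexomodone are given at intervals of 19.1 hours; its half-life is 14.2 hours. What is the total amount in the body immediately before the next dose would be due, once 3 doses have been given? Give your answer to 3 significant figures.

The 3 doses were given 57.3, 38.2, 19.1 hours ago.
Total = 636·(1/2)^(57.3/14.2) + 636·(1/2)^(38.2/14.2) + 636·(1/2)^(19.1/14.2)
      = 38.792 + 98.547 + 250.35 ≈ 387.69 mg.

388 mg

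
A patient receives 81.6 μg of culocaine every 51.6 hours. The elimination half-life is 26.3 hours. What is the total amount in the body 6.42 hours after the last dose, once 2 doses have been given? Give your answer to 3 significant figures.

86.6 μg

The 2 doses were given 58.02, 6.42 hours ago.
Total = 81.6·(1/2)^(58.02/26.3) + 81.6·(1/2)^(6.42/26.3)
      = 17.685 + 68.898 ≈ 86.583 μg.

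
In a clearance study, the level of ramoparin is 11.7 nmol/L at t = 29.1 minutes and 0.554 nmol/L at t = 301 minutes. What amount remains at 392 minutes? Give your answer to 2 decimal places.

0.20 nmol/L

Over Δt = 301 − 29.1 = 271.9 minutes, the level fell by a factor of 11.7/0.554 ≈ 21.119.
n = log₂(21.119) ≈ 4.4005 half-lives, so t½ = 271.9/4.4005 ≈ 61.789 minutes.
From t = 301 to t = 392: 0.554 × (1/2)^((392−301)/61.789) ≈ 0.1996 nmol/L.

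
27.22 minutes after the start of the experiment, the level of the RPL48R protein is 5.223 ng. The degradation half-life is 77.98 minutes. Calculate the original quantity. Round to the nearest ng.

Number of half-lives elapsed: n = 27.22/77.98 ≈ 0.34906.
A₀ = A × 2^n = 5.223 × 2^0.34906 = 5.223 × 1.2737 ≈ 6.6527 ng.

7 ng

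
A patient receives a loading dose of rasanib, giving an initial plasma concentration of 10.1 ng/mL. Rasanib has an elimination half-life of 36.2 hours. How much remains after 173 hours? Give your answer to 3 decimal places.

Number of half-lives: n = 173/36.2 ≈ 4.779.
Remaining = 10.1 × (1/2)^4.779 = 10.1 × 0.036423 ≈ 0.36787 ng/mL.

0.368 ng/mL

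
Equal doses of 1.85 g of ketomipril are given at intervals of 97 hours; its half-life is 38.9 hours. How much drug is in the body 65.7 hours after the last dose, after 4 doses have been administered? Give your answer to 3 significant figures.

The 4 doses were given 356.7, 259.7, 162.7, 65.7 hours ago.
Total = 1.85·(1/2)^(356.7/38.9) + 1.85·(1/2)^(259.7/38.9) + 1.85·(1/2)^(162.7/38.9) + 1.85·(1/2)^(65.7/38.9)
      = 0.0032124 + 0.018091 + 0.10188 + 0.57378 ≈ 0.69697 g.

0.697 g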